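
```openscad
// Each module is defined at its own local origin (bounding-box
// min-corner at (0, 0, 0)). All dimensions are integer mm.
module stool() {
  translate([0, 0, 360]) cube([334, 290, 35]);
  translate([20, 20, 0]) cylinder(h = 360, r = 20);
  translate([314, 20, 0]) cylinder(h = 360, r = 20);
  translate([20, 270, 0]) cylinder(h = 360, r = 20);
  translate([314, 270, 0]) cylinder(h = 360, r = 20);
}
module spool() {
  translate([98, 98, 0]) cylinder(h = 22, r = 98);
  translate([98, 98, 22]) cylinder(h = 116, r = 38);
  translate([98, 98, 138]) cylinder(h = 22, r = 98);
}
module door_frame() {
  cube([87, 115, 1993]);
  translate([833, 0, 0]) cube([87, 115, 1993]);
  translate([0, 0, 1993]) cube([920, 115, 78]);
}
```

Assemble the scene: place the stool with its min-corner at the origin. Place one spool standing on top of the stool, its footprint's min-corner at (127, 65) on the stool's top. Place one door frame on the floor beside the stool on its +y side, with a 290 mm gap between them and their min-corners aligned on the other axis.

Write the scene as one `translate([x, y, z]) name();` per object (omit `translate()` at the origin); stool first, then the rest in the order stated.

stool();
translate([127, 65, 395]) spool();
translate([0, 580, 0]) door_frame();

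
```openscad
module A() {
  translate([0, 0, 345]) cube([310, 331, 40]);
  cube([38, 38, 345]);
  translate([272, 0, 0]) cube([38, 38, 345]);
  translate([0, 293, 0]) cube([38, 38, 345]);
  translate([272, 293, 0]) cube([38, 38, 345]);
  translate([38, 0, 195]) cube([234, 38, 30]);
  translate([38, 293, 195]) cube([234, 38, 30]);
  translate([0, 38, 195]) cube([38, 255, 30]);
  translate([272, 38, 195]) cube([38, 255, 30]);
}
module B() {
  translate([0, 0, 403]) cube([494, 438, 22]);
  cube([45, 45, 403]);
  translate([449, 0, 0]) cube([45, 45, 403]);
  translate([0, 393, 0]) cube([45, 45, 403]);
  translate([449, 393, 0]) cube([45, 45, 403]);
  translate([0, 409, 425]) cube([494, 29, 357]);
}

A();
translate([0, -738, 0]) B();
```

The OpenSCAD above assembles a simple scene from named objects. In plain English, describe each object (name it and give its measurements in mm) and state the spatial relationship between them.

A is a simple wooden stool: a rectangular seat 310 mm (x) by 331 mm (y), 40 mm thick, top face at z = 385 mm, on four square legs, each 38×38 mm in cross-section. The legs rest on z = 0, each flush with a corner of the seat. Four stretchers, 38 mm wide and 30 mm tall, connect adjacent legs with their undersides at z = 195 mm, each running between the inner faces of the legs it joins and aligned with the legs' outer faces on the other axis.

B is a chair: 494×438 mm seat, 22 mm thick, top at z = 425 mm, on four 45 mm square corner legs flush with the seat edges. A 29 mm thick backrest slab spans the full seat width, extending 357 mm above the seat top, its back face flush with the seat's +y edge.

The chair is on the floor beside the stool on its −y side.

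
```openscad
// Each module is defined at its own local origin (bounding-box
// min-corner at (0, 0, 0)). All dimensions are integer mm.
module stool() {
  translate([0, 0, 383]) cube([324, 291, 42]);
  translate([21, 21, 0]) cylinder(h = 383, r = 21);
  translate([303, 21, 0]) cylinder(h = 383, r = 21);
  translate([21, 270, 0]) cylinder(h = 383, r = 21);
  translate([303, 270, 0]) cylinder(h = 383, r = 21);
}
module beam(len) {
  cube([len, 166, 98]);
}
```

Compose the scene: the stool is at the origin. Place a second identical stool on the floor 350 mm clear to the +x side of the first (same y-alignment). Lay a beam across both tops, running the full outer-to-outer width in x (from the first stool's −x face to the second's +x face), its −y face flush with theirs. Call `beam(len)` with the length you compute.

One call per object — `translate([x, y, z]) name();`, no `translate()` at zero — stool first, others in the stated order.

stool();
translate([674, 0, 0]) stool();
translate([0, 0, 425]) beam(998);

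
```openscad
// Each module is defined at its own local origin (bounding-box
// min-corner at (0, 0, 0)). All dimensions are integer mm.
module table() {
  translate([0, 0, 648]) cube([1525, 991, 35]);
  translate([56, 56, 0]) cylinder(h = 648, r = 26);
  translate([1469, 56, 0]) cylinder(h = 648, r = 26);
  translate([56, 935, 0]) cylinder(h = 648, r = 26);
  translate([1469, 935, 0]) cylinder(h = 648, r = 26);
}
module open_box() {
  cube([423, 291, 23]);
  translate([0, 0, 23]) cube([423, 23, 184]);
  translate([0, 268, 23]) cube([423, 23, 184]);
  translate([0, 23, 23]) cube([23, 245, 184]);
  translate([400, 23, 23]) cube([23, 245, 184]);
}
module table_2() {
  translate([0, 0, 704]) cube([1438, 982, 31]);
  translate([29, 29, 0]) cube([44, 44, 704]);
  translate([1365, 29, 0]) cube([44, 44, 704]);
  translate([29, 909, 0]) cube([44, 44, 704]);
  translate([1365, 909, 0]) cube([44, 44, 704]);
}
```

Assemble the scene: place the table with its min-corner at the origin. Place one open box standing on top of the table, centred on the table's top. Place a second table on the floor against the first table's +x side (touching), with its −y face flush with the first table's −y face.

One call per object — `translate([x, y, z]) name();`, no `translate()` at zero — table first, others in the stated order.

table();
translate([551, 350, 683]) open_box();
translate([1525, 0, 0]) table_2();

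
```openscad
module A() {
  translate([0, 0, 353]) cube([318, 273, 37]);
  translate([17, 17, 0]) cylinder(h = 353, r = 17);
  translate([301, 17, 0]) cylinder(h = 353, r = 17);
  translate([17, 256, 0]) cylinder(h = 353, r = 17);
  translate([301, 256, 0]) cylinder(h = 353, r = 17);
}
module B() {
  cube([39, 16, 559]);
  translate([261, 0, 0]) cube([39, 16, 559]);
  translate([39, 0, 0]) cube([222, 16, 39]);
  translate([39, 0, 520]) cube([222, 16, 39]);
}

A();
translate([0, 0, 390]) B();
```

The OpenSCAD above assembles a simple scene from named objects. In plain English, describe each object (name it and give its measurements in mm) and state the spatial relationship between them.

A is a four-legged stool. The seat is 318×273 mm, 37 mm thick, top at z = 390 mm. It stands on four round legs, each 34 mm in diameter, from z = 0 to the seat underside, each leg's axis is inset half a diameter from the nearest pair of seat edges (so the leg's bounding box is flush with the corner).

B is a picture frame with a 222×481 mm rectangular opening (x by z) and a uniform 39 mm border on every side. Frame depth is 16 mm along y. It is built from two vertical stiles running the full outside height and two horizontal rails spanning the gap between the stiles.

The picture frame is on top of the stool.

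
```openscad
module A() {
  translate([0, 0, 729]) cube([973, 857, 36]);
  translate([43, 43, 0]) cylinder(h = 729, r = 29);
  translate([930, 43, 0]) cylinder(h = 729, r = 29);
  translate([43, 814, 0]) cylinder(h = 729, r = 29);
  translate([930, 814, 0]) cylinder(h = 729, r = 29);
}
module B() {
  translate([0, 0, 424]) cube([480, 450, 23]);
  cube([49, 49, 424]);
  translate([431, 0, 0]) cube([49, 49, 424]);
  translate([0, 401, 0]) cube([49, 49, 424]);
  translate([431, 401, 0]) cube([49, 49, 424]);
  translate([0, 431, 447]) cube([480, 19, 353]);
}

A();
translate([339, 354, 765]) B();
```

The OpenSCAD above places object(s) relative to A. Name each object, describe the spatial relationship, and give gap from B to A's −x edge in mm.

The chair's min-x is at 339; the table's min-x is 0; gap = 339 mm.

A is a table. B is a chair. The chair is on top of the table. The gap from the chair to the table's −x edge is 339 mm.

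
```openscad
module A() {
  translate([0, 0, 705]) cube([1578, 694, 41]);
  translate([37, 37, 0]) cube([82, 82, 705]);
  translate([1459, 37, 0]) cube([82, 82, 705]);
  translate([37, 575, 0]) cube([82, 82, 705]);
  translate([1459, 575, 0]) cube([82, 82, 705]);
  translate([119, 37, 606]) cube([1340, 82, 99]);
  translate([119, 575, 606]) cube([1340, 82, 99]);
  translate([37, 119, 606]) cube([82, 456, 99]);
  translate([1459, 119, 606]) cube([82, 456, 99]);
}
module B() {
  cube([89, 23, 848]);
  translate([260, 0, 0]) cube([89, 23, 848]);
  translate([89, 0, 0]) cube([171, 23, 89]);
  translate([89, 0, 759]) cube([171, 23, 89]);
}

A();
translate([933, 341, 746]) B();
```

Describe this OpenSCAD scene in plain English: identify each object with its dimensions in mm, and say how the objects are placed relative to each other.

A is a table with a 1578×694 mm rectangular top, 41 mm thick, top surface at z = 746 mm, supported by four 82×82 mm square legs, each inset 37 mm from the nearest pair of top edges, running from the floor. Four apron rails, 82 mm thick and 99 mm tall, run between adjacent legs with their top edges flush with the underside of the top and their outer faces flush with the legs' outer faces.

B is a rectangular picture frame lying in the x–z plane (depth along y). The opening is 171 mm wide (x) by 670 mm tall (z), surrounded by a border 89 mm wide on all four sides. The frame is 23 mm deep and is made of two full-height vertical stiles with two horizontal rails fitted between them.

The picture frame is on top of the table.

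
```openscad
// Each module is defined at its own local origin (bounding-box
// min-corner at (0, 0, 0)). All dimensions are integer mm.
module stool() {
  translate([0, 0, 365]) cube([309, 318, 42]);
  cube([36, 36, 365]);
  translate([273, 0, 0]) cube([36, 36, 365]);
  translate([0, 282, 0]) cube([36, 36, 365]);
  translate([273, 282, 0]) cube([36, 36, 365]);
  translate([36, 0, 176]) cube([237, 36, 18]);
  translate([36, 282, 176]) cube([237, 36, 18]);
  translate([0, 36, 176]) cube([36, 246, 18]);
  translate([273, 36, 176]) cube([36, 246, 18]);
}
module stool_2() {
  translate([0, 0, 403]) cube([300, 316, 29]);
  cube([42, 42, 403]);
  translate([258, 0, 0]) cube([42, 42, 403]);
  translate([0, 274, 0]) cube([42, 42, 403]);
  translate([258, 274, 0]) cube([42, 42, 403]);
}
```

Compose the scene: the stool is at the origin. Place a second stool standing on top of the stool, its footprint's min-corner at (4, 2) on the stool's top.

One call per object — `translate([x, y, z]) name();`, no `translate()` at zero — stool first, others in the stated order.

stool();
translate([4, 2, 407]) stool_2();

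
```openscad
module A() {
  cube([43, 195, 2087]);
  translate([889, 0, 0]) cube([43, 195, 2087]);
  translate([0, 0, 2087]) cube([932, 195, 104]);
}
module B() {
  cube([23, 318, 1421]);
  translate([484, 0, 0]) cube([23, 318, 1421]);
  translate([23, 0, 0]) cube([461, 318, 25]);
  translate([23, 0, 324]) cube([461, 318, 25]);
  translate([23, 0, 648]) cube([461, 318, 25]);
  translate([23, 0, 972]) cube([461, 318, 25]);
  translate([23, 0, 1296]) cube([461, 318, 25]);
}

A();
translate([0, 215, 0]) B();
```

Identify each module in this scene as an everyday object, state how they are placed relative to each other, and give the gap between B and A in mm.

A is a door frame. B is a bookshelf. The bookshelf is on the floor beside the door frame on its +y side. The gap between the bookshelf and the door frame is 20 mm.

The bookshelf's nearest face is 20 mm from the door frame's +y face.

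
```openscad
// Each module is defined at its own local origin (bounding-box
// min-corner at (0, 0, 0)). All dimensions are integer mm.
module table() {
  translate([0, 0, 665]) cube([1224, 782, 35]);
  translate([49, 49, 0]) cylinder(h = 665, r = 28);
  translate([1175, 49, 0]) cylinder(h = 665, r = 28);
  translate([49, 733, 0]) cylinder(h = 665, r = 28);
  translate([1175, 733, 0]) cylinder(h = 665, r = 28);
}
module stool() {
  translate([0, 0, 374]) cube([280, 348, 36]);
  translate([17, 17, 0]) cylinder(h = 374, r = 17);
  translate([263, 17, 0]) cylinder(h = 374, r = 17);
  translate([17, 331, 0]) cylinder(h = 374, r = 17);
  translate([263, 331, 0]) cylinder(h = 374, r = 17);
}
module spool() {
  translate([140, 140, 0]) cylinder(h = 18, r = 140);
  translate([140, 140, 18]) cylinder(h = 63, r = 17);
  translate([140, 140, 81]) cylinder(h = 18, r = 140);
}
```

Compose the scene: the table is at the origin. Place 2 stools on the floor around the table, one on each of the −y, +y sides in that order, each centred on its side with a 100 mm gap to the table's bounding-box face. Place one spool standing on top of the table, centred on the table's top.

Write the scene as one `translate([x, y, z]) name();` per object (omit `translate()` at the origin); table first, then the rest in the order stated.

table();
translate([472, -448, 0]) stool();
translate([472, 882, 0]) stool();
translate([472, 251, 700]) spool();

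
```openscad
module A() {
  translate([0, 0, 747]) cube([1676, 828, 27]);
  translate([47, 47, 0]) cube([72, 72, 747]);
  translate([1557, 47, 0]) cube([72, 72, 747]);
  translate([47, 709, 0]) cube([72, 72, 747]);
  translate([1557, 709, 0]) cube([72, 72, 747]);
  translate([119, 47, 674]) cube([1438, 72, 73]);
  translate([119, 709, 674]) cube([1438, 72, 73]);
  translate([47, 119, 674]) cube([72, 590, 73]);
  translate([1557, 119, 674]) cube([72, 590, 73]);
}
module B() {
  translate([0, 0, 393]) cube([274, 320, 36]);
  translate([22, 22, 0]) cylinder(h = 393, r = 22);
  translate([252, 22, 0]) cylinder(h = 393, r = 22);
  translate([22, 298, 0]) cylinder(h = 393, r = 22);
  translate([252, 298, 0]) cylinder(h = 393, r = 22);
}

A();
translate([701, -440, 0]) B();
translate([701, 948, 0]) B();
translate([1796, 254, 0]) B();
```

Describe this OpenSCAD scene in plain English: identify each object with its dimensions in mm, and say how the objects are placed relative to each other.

A is a table with a 1676×828 mm rectangular top, 27 mm thick, top surface at z = 774 mm, supported by four 72×72 mm square legs, each inset 47 mm from the nearest pair of top edges, running from the floor. Four apron rails, 72 mm thick and 73 mm tall, run between adjacent legs with their top edges flush with the underside of the top and their outer faces flush with the legs' outer faces.

B is a simple wooden stool: a rectangular seat 274 mm (x) by 320 mm (y), 36 mm thick, top face at z = 429 mm, on four round legs, each 44 mm in diameter. The legs rest on z = 0, each leg's axis is inset half a diameter from the nearest pair of seat edges (so the leg's bounding box is flush with the corner).

Three stools sit around the table at the −y, +y, +x sides.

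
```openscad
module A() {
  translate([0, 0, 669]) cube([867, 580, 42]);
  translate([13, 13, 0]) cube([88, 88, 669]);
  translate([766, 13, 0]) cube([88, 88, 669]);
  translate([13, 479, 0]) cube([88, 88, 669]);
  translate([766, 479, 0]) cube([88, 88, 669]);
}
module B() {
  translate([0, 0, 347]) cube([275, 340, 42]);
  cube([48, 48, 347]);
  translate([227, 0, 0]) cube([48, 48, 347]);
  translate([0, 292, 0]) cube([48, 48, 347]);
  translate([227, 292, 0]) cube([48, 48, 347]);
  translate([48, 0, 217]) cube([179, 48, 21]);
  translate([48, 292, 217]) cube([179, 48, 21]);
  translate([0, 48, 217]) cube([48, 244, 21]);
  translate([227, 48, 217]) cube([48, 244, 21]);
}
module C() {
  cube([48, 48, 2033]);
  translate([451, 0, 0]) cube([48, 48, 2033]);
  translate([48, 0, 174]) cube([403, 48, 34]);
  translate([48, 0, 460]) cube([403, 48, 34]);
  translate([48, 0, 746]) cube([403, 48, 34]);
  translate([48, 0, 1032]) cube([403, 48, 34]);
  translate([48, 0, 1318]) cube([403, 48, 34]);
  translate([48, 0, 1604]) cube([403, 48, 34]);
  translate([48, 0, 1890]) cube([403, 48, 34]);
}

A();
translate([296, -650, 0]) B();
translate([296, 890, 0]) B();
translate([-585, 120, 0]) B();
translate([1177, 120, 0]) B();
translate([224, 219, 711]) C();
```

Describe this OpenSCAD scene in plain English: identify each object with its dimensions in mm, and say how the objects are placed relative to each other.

A is a table with a 867×580 mm rectangular top, 42 mm thick, top surface at z = 711 mm, supported by four 88×88 mm square legs, each inset 13 mm from the nearest pair of top edges, running from the floor.

B is a four-legged stool. The seat is 275×340 mm, 42 mm thick, top at z = 389 mm. It stands on four square legs, each 48×48 mm in cross-section, from z = 0 to the seat underside, each flush with a corner of the seat. Four stretchers, 48 mm wide and 21 mm tall, connect adjacent legs with their undersides at z = 217 mm, each running between the inner faces of the legs it joins and aligned with the legs' outer faces on the other axis.

C is a wooden ladder with two side rails of 48×48 mm section and 2033 mm height, set 499 mm apart overall. Between them run 7 rectangular rungs (48 mm deep, 34 mm thick), front faces flush with the rails' −y face. The bottom of the first rung is 174 mm above the floor and each subsequent rung is 286 mm higher than the one below.

Four stools sit around the table at the −y, +y, −x, +x sides. The ladder is on top of the table.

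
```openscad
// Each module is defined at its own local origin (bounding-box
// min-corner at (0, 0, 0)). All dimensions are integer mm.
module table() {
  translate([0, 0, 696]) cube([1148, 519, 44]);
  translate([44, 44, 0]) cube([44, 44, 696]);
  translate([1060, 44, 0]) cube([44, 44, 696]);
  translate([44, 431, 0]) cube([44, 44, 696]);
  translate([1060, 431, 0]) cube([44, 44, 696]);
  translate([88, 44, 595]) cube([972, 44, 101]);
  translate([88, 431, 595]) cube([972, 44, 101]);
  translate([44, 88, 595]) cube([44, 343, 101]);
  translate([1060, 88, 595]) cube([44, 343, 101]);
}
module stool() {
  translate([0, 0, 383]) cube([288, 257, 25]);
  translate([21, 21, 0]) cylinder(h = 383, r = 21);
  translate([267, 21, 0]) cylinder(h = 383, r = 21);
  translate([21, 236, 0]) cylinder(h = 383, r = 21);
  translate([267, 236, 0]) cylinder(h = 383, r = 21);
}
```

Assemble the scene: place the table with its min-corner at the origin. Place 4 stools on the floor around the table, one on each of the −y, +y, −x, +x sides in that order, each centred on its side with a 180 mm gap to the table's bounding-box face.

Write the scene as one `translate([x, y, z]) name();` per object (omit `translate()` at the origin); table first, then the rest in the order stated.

table();
translate([430, -437, 0]) stool();
translate([430, 699, 0]) stool();
translate([-468, 131, 0]) stool();
translate([1328, 131, 0]) stool();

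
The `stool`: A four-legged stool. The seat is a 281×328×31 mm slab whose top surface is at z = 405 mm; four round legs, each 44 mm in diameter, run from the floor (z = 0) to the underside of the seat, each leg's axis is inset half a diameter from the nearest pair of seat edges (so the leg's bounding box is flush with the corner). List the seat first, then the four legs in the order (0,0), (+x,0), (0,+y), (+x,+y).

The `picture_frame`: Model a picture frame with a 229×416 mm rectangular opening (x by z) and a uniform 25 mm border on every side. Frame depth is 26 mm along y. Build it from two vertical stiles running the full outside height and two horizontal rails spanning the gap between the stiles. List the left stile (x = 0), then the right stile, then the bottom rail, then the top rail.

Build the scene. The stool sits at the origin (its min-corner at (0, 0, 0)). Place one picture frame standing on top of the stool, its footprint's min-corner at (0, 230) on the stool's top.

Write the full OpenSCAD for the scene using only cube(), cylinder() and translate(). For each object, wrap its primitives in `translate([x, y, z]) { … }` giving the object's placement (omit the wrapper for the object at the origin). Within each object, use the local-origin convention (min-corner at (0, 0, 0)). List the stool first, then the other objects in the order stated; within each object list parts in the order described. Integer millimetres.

translate([0, 0, 374]) cube([281, 328, 31]);
translate([22, 22, 0]) cylinder(h = 374, r = 22);
translate([259, 22, 0]) cylinder(h = 374, r = 22);
translate([22, 306, 0]) cylinder(h = 374, r = 22);
translate([259, 306, 0]) cylinder(h = 374, r = 22);
translate([0, 230, 405]) {
  cube([25, 26, 466]);
  translate([254, 0, 0]) cube([25, 26, 466]);
  translate([25, 0, 0]) cube([229, 26, 25]);
  translate([25, 0, 441]) cube([229, 26, 25]);
}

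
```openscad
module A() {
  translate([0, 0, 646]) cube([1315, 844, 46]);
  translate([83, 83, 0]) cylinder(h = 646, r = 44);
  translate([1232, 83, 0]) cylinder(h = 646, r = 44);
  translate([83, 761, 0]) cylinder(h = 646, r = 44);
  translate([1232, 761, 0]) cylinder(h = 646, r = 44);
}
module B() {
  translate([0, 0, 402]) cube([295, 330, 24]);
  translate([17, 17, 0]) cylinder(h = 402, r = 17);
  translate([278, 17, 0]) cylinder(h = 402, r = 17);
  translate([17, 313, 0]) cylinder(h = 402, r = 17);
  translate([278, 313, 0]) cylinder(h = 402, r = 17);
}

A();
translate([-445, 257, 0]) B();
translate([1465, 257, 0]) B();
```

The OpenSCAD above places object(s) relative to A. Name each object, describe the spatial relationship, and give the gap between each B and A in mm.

A is a table. B is a stool. Two stools sit around the table at the −x, +x sides. The gap between each stool and the table is 150 mm.

Each stool's nearest face is 150 mm from the table's bounding box.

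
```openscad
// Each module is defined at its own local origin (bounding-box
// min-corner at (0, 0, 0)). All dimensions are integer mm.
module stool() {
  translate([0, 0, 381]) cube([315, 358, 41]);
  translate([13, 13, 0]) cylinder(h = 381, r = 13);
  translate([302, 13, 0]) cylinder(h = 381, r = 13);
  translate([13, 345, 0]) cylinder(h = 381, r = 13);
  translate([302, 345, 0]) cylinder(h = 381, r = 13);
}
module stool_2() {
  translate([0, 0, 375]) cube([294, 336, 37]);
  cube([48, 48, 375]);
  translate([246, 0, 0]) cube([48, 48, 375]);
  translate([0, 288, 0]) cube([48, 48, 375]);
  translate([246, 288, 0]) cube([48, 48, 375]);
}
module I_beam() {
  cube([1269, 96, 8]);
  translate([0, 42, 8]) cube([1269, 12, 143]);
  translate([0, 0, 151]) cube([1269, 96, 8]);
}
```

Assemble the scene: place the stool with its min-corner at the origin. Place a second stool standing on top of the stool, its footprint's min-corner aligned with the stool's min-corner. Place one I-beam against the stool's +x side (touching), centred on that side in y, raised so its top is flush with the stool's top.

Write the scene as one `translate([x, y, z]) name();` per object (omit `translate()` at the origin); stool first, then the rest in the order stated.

stool();
translate([0, 0, 422]) stool_2();
translate([315, 131, 263]) I_beam();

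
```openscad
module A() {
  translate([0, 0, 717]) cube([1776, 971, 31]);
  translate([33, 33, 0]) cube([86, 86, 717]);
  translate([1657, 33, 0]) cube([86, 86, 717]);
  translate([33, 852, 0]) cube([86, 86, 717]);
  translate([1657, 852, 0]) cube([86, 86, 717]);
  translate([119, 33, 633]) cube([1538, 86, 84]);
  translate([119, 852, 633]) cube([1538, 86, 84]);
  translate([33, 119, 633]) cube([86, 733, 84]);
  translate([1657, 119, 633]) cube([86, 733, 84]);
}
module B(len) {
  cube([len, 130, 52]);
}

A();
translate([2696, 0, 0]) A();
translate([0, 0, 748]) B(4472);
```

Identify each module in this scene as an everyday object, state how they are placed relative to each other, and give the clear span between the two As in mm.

Second table starts at x = 2696; first ends at x = 1776; clear span = 2696 − 1776 = 920 mm.

A is a table. B is a beam. A beam spans the tops of two tables. The clear span between the two tables is 920 mm.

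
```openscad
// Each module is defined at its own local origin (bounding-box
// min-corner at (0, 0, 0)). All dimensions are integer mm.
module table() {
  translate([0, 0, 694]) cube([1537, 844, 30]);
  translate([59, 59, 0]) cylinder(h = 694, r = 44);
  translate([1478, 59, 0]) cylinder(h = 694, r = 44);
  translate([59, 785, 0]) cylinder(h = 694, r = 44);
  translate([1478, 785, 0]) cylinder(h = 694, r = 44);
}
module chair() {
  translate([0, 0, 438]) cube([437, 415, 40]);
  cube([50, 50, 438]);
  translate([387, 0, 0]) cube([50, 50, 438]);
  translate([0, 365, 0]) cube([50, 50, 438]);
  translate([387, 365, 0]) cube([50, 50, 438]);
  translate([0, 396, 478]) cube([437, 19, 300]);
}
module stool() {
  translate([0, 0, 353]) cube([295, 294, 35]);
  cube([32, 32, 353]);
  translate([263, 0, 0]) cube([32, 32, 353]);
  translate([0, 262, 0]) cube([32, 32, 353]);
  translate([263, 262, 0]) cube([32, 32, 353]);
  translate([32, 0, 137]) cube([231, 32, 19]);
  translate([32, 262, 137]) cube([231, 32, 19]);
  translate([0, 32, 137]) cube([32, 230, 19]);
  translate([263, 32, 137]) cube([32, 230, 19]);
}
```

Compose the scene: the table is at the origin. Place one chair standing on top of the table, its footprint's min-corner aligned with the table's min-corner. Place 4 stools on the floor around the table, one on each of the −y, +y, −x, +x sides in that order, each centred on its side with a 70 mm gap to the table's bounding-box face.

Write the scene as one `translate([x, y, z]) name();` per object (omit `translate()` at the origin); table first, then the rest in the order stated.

table();
translate([0, 0, 724]) chair();
translate([621, -364, 0]) stool();
translate([621, 914, 0]) stool();
translate([-365, 275, 0]) stool();
translate([1607, 275, 0]) stool();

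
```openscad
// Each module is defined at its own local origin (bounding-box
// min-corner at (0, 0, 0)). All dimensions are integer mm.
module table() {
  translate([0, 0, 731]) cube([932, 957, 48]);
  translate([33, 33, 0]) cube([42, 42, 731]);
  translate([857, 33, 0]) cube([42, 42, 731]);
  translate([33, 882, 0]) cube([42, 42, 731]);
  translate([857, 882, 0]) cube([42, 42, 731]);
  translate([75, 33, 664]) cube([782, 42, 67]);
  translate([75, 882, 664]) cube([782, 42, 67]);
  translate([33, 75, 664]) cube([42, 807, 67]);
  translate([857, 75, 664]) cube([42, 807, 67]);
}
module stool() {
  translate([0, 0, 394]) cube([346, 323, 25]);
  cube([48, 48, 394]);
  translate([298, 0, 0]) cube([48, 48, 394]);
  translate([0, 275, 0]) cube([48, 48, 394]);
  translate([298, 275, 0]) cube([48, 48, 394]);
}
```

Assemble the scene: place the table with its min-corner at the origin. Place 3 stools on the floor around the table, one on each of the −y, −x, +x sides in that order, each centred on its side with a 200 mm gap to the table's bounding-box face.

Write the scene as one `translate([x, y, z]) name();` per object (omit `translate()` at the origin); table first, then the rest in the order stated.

table();
translate([293, -523, 0]) stool();
translate([-546, 317, 0]) stool();
translate([1132, 317, 0]) stool();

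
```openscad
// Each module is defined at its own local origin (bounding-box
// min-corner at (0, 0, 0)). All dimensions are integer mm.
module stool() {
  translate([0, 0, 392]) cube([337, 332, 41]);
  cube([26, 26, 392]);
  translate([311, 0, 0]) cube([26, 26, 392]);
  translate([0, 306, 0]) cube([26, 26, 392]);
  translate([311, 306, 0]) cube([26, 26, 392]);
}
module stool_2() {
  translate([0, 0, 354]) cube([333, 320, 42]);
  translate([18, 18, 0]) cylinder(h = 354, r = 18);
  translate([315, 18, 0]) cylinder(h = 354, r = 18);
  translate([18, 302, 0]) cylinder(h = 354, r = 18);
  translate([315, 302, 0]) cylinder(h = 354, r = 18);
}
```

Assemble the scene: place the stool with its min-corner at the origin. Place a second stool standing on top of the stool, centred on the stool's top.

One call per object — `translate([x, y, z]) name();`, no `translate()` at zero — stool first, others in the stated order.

stool();
translate([2, 6, 433]) stool_2();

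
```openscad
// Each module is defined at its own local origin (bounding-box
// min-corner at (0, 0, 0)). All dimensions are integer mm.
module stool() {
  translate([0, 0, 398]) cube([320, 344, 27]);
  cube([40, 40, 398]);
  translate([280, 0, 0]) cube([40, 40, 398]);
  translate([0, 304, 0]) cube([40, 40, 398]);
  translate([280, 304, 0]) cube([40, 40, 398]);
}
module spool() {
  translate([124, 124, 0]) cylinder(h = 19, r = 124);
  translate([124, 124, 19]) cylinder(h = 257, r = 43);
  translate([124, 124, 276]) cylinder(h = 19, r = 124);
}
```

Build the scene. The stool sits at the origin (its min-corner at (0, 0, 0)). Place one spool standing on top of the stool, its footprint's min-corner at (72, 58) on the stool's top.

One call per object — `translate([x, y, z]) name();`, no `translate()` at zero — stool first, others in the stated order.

stool();
translate([72, 58, 425]) spool();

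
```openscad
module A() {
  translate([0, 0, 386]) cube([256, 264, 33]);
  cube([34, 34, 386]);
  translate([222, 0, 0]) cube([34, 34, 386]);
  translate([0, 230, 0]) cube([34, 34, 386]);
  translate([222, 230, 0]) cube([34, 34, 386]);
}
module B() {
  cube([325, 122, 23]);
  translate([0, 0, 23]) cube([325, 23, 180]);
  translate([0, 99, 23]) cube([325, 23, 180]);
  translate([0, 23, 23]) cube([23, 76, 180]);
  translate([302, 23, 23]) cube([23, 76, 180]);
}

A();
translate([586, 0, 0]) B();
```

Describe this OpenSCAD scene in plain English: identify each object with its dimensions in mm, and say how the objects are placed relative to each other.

A is a four-legged stool. The seat is 256×264 mm, 33 mm thick, top at z = 419 mm. It stands on four square legs, each 34×34 mm in cross-section, from z = 0 to the seat underside, each flush with a corner of the seat.

B is an open-topped rectangular box: outside dimensions 325×122×203 mm, with a uniform wall and base thickness of 23 mm. The base is a full 325×122 slab on the floor; four walls sit on top of the base. The front and back walls (the −y and +y sides) span the full width; the two side walls fit between them.

The open box is on the floor beside the stool on its +x side.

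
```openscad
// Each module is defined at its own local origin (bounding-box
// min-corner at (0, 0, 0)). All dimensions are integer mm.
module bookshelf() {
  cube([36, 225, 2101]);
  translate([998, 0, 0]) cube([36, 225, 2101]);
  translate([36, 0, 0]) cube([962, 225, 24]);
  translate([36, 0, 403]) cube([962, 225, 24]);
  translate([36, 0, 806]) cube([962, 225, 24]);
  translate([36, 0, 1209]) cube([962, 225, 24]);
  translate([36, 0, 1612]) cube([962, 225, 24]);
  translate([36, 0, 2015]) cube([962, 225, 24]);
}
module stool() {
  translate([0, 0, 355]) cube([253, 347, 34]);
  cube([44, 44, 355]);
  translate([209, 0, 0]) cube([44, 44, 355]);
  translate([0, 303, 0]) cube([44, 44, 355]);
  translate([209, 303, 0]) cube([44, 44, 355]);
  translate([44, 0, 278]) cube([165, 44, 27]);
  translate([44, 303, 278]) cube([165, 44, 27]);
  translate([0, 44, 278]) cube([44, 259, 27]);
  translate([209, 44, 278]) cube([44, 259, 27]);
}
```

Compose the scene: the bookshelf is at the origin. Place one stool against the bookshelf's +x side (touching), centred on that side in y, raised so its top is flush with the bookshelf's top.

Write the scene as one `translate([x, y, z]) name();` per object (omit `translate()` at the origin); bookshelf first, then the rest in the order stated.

bookshelf();
translate([1034, -61, 1712]) stool();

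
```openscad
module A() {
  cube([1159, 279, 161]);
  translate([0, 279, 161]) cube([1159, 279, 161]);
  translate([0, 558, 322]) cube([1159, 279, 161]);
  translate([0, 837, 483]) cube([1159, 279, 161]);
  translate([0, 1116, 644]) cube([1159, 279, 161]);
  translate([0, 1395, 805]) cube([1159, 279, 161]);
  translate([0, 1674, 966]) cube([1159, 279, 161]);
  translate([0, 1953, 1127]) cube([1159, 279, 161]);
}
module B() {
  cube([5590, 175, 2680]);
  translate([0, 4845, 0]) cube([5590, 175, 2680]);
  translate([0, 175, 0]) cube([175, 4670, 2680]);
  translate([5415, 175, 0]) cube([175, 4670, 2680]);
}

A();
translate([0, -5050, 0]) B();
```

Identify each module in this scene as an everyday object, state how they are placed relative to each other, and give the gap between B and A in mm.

The house frame's nearest face is 30 mm from the staircase's −y face.

A is a staircase. B is a house frame. The house frame is on the floor beside the staircase on its −y side. The gap between the house frame and the staircase is 30 mm.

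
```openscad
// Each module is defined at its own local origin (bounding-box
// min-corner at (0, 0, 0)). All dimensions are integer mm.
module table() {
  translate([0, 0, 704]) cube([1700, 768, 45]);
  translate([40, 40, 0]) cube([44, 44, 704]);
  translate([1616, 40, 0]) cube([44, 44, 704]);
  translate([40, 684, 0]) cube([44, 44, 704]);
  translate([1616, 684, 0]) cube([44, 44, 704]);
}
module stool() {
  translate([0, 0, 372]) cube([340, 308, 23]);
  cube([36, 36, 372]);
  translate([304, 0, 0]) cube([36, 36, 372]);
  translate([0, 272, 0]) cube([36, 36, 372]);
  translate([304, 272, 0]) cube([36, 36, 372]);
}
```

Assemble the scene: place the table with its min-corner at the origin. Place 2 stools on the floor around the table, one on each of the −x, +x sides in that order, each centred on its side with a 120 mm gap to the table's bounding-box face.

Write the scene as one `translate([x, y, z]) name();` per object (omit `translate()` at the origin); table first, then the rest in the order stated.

table();
translate([-460, 230, 0]) stool();
translate([1820, 230, 0]) stool();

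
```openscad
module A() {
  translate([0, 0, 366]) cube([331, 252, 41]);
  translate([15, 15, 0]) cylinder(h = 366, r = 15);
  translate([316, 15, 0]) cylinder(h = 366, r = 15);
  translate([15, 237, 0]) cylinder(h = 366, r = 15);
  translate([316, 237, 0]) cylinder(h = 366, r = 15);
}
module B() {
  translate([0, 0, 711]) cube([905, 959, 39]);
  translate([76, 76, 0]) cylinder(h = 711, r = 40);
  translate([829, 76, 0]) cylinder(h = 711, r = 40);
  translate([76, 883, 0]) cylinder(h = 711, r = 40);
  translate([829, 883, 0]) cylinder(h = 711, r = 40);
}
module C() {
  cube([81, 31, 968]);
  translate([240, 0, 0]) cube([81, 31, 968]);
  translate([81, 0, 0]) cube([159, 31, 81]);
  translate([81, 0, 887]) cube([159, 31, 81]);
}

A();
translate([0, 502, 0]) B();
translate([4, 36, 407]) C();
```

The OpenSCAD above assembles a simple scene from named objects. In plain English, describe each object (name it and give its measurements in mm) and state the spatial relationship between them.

A is a simple wooden stool: a rectangular seat 331 mm (x) by 252 mm (y), 41 mm thick, top face at z = 407 mm, on four round legs, each 30 mm in diameter. The legs rest on z = 0, each leg's axis is inset half a diameter from the nearest pair of seat edges (so the leg's bounding box is flush with the corner).

B is a table: top 905 mm (x) × 959 mm (y), 39 mm thick, upper face at z = 750 mm, on four round legs of 80 mm diameter, each leg's bounding box inset 36 mm from the nearest pair of top edges, running from z = 0 to the bottom of the top.

C is a picture frame with a 159×806 mm rectangular opening (x by z) and a uniform 81 mm border on every side. Frame depth is 31 mm along y. It is built from two vertical stiles running the full outside height and two horizontal rails spanning the gap between the stiles.

The table is on the floor beside the stool on its +y side. The picture frame is on top of the stool.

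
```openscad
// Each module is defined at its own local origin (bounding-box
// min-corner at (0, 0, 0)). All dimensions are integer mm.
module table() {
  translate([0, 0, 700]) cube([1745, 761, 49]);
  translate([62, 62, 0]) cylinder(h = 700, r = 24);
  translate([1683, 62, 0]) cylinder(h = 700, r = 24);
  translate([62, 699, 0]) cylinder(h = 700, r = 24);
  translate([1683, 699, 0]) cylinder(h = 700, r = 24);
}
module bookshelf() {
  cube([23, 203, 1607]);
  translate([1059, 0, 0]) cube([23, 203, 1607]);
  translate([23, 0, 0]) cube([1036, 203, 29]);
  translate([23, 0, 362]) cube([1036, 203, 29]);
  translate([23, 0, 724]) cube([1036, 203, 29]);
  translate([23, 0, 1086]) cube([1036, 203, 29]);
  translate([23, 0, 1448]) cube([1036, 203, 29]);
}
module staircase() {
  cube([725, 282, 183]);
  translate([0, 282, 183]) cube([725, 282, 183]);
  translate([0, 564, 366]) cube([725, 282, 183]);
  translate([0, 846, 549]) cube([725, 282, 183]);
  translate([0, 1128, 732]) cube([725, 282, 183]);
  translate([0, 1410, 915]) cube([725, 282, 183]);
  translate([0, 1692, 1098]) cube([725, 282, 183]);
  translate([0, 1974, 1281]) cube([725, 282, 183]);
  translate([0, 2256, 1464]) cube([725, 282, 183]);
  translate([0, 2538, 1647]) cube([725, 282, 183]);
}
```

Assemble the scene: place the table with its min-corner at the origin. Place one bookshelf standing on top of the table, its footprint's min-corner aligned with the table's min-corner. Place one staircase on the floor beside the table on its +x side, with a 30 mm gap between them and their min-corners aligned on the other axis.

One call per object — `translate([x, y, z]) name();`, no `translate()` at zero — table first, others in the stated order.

table();
translate([0, 0, 749]) bookshelf();
translate([1775, 0, 0]) staircase();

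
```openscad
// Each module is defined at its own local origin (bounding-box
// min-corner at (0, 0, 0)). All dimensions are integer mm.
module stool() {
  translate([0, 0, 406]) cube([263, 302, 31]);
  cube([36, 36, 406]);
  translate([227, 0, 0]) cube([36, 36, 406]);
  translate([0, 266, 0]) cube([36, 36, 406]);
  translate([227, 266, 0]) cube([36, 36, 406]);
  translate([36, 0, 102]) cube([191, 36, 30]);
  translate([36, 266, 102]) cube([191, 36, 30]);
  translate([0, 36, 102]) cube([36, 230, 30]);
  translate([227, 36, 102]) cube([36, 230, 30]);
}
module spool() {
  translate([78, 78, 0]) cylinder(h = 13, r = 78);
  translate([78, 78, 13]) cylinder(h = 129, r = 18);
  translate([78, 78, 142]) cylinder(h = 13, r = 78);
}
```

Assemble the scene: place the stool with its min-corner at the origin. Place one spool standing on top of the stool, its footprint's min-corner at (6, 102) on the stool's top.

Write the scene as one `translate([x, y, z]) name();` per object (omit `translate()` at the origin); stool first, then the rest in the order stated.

stool();
translate([6, 102, 437]) spool();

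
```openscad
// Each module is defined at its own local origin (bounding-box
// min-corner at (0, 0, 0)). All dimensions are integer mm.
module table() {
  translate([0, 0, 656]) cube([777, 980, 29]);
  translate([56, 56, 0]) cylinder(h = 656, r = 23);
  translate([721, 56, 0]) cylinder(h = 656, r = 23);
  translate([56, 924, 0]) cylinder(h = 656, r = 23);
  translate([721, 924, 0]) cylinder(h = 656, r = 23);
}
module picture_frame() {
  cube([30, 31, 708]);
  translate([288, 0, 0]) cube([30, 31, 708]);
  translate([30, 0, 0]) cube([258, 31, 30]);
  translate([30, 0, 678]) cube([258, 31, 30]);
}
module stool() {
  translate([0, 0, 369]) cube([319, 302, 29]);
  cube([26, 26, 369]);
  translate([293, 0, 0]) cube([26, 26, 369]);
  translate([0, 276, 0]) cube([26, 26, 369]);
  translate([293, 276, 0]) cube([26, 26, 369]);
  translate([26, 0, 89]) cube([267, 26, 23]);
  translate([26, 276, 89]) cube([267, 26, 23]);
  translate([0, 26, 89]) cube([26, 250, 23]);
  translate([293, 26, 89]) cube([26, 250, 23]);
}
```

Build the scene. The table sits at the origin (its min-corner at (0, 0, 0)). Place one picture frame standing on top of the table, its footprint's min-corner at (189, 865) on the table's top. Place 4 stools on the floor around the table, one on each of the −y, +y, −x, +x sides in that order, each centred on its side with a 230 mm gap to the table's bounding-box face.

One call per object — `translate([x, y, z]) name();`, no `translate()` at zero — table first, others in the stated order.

table();
translate([189, 865, 685]) picture_frame();
translate([229, -532, 0]) stool();
translate([229, 1210, 0]) stool();
translate([-549, 339, 0]) stool();
translate([1007, 339, 0]) stool();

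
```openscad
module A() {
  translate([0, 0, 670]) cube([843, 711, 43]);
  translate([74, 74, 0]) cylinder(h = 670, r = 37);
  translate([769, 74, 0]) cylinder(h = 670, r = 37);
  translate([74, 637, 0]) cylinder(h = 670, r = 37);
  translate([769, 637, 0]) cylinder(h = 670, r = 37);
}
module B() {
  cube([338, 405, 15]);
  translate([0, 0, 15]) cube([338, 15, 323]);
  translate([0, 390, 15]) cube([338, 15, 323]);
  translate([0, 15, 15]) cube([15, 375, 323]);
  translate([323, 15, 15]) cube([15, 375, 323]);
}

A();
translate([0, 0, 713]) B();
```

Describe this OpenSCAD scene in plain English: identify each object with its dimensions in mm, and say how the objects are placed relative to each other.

A is a table with a 843×711 mm rectangular top, 43 mm thick, top surface at z = 713 mm, supported by four round legs of 74 mm diameter, each leg's bounding box inset 37 mm from the nearest pair of top edges, running from the floor.

B is an open-topped rectangular box: outside dimensions 338×405×338 mm, with a uniform wall and base thickness of 15 mm. The base is a full 338×405 slab on the floor; four walls sit on top of the base. The front and back walls (the −y and +y sides) span the full width; the two side walls fit between them.

The open box is on top of the table.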